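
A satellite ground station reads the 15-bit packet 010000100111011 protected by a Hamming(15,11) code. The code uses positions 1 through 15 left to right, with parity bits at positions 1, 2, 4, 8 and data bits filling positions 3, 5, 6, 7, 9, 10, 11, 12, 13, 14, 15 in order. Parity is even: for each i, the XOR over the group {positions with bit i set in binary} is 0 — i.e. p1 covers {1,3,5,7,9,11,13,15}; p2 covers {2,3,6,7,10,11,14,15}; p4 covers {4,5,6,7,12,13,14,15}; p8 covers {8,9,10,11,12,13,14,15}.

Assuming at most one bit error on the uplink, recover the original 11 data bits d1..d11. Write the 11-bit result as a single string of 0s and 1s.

s1 (pos 1,3,5,7,9,11,13,15): 0⊕0⊕0⊕1⊕0⊕1⊕0⊕1 = 1
s2 (pos 2,3,6,7,10,11,14,15): 1⊕0⊕0⊕1⊕1⊕1⊕1⊕1 = 0
s4 (pos 4,5,6,7,12,13,14,15): 0⊕0⊕0⊕1⊕1⊕0⊕1⊕1 = 0
s8 (pos 8,9,10,11,12,13,14,15): 0⊕0⊕1⊕1⊕1⊕0⊕1⊕1 = 1
Syndrome s8…s1 = 1001 → error at position 9.
Flip position 9: 010000100111011 → 010000101111011
Read data bits from positions 3,5,6,7,9,10,11,12,13,14,15: 00011111011

00011111011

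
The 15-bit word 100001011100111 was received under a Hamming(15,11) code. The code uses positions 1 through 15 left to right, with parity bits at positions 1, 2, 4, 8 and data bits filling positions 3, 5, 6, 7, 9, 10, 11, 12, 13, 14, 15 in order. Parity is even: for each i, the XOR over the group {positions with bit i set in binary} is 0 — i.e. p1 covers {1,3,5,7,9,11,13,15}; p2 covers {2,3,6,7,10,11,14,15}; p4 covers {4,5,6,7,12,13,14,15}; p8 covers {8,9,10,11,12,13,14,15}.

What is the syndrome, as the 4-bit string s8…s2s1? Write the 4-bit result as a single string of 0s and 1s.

s1 (pos 1,3,5,7,9,11,13,15): 1⊕0⊕0⊕0⊕1⊕0⊕1⊕1 = 0
s2 (pos 2,3,6,7,10,11,14,15): 0⊕0⊕1⊕0⊕1⊕0⊕1⊕1 = 0
s4 (pos 4,5,6,7,12,13,14,15): 0⊕0⊕1⊕0⊕0⊕1⊕1⊕1 = 0
s8 (pos 8,9,10,11,12,13,14,15): 1⊕1⊕1⊕0⊕0⊕1⊕1⊕1 = 0
Syndrome s8…s1 = 0000 → no error.

0000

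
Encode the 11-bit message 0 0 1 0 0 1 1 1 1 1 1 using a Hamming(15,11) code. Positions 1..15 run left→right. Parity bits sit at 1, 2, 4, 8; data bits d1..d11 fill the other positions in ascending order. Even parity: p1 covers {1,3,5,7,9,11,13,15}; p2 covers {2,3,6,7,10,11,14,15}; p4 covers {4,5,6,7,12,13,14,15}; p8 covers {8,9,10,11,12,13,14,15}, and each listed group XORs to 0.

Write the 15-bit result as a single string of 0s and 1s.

Place data at non-parity positions: p1 p2 0 p4 0 1 0 p8 0 1 1 1 1 1 1
p1 (pos 1,3,5,7,9,11,13,15): XOR of data positions = 0⊕0⊕0⊕0⊕1⊕1⊕1 = 1
p2 (pos 2,3,6,7,10,11,14,15): XOR of data positions = 0⊕1⊕0⊕1⊕1⊕1⊕1 = 1
p4 (pos 4,5,6,7,12,13,14,15): XOR of data positions = 0⊕1⊕0⊕1⊕1⊕1⊕1 = 1
p8 (pos 8,9,10,11,12,13,14,15): XOR of data positions = 0⊕1⊕1⊕1⊕1⊕1⊕1 = 0
Codeword: 110101000111111

110101000111111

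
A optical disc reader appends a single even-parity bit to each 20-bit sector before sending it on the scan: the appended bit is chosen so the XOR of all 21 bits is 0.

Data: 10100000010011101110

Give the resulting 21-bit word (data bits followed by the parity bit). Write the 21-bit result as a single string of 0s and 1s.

XOR of the 20 data bits: 1⊕0⊕1⊕0⊕0⊕0⊕0⊕0⊕0⊕1⊕0⊕0⊕1⊕1⊕1⊕0⊕1⊕1⊕1⊕0 = 1
Parity bit = 1 (so all 21 bits XOR to 0).

101000000100111011101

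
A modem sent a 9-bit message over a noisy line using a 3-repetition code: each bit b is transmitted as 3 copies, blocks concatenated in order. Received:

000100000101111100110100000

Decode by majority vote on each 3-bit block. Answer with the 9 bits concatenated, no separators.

000110100

Block 1 (000): 0 ones → 0
Block 2 (100): 1 one → 0
Block 3 (000): 0 ones → 0
Block 4 (101): 2 ones → 1
Block 5 (111): 3 ones → 1
Block 6 (100): 1 one → 0
Block 7 (110): 2 ones → 1
Block 8 (100): 1 one → 0
Block 9 (000): 0 ones → 0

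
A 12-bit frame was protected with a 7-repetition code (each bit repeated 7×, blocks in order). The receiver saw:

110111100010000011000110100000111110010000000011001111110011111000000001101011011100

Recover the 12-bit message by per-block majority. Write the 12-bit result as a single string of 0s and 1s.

100010011011

Block 1 (1101111): 6 ones → 1
Block 2 (0001000): 1 one → 0
Block 3 (0011000): 2 ones → 0
Block 4 (1101000): 3 ones → 0
Block 5 (0011111): 5 ones → 1
Block 6 (0010000): 1 one → 0
Block 7 (0000110): 2 ones → 0
Block 8 (0111111): 6 ones → 1
Block 9 (0011111): 5 ones → 1
Block 10 (0000000): 0 ones → 0
Block 11 (0110101): 4 ones → 1
Block 12 (1011100): 4 ones → 1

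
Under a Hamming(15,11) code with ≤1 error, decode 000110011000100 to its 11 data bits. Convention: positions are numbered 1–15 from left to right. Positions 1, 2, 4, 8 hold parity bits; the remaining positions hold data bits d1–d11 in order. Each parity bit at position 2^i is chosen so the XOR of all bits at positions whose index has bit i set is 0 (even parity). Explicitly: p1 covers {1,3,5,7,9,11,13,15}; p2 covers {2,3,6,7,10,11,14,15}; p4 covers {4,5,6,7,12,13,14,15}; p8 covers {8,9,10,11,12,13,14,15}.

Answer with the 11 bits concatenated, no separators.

01001000000

s1 (pos 1,3,5,7,9,11,13,15): 0⊕0⊕1⊕0⊕1⊕0⊕1⊕0 = 1
s2 (pos 2,3,6,7,10,11,14,15): 0⊕0⊕0⊕0⊕0⊕0⊕0⊕0 = 0
s4 (pos 4,5,6,7,12,13,14,15): 1⊕1⊕0⊕0⊕0⊕1⊕0⊕0 = 1
s8 (pos 8,9,10,11,12,13,14,15): 1⊕1⊕0⊕0⊕0⊕1⊕0⊕0 = 1
Syndrome s8…s1 = 1101 → error at position 13.
Flip position 13: 000110011000100 → 000110011000000
Read data bits from positions 3,5,6,7,9,10,11,12,13,14,15: 01001000000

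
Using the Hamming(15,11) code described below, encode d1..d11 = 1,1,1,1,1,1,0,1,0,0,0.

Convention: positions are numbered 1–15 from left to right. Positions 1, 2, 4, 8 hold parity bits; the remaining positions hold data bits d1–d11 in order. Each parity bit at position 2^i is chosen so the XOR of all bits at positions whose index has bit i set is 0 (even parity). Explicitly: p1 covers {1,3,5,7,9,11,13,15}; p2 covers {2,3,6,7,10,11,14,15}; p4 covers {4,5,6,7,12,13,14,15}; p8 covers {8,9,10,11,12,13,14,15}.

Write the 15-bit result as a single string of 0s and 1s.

001011111101000

Place data at non-parity positions: p1 p2 1 p4 1 1 1 p8 1 1 0 1 0 0 0
p1 (pos 1,3,5,7,9,11,13,15): XOR of data positions = 1⊕1⊕1⊕1⊕0⊕0⊕0 = 0
p2 (pos 2,3,6,7,10,11,14,15): XOR of data positions = 1⊕1⊕1⊕1⊕0⊕0⊕0 = 0
p4 (pos 4,5,6,7,12,13,14,15): XOR of data positions = 1⊕1⊕1⊕1⊕0⊕0⊕0 = 0
p8 (pos 8,9,10,11,12,13,14,15): XOR of data positions = 1⊕1⊕0⊕1⊕0⊕0⊕0 = 1
Codeword: 001011111101000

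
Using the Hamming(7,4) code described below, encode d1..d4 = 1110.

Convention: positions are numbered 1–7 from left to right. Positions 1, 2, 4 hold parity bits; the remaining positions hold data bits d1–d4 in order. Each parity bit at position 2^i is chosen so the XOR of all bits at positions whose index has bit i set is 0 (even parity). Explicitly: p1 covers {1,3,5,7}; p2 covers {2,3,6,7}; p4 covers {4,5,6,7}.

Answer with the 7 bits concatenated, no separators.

0010110

Place data at non-parity positions: p1 p2 1 p4 1 1 0
p1 (pos 1,3,5,7): XOR of data positions = 1⊕1⊕0 = 0
p2 (pos 2,3,6,7): XOR of data positions = 1⊕1⊕0 = 0
p4 (pos 4,5,6,7): XOR of data positions = 1⊕1⊕0 = 0
Codeword: 0010110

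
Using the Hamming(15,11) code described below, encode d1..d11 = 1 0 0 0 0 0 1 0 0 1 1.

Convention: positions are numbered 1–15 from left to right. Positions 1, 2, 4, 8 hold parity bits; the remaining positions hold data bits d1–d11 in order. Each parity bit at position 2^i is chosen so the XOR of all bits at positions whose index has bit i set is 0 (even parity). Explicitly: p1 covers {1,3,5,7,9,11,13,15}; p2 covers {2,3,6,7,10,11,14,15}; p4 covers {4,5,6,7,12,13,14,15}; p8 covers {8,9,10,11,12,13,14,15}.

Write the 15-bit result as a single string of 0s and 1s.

Place data at non-parity positions: p1 p2 1 p4 0 0 0 p8 0 0 1 0 0 1 1
p1 (pos 1,3,5,7,9,11,13,15): XOR of data positions = 1⊕0⊕0⊕0⊕1⊕0⊕1 = 1
p2 (pos 2,3,6,7,10,11,14,15): XOR of data positions = 1⊕0⊕0⊕0⊕1⊕1⊕1 = 0
p4 (pos 4,5,6,7,12,13,14,15): XOR of data positions = 0⊕0⊕0⊕0⊕0⊕1⊕1 = 0
p8 (pos 8,9,10,11,12,13,14,15): XOR of data positions = 0⊕0⊕1⊕0⊕0⊕1⊕1 = 1
Codeword: 101000010010011

101000010010011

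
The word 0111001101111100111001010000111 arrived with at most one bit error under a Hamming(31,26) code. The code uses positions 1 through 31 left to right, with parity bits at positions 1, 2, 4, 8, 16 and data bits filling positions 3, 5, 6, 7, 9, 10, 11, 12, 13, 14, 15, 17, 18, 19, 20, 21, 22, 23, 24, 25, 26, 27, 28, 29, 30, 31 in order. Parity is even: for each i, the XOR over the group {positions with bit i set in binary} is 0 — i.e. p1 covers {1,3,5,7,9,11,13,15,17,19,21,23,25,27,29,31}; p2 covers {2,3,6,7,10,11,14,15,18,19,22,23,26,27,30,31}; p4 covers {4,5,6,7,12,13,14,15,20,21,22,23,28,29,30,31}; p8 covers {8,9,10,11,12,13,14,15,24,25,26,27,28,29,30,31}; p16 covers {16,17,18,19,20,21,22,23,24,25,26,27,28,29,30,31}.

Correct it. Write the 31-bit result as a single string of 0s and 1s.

0111011101111100111001010000111

s1 (pos 1,3,5,7,9,11,13,15,17,19,21,23,25,27,29,31): 0⊕1⊕0⊕1⊕0⊕1⊕1⊕0⊕1⊕1⊕0⊕0⊕0⊕0⊕1⊕1 = 0
s2 (pos 2,3,6,7,10,11,14,15,18,19,22,23,26,27,30,31): 1⊕1⊕0⊕1⊕1⊕1⊕1⊕0⊕1⊕1⊕1⊕0⊕0⊕0⊕1⊕1 = 1
s4 (pos 4,5,6,7,12,13,14,15,20,21,22,23,28,29,30,31): 1⊕0⊕0⊕1⊕1⊕1⊕1⊕0⊕0⊕0⊕1⊕0⊕0⊕1⊕1⊕1 = 1
s8 (pos 8,9,10,11,12,13,14,15,24,25,26,27,28,29,30,31): 1⊕0⊕1⊕1⊕1⊕1⊕1⊕0⊕1⊕0⊕0⊕0⊕0⊕1⊕1⊕1 = 0
s16 (pos 16,17,18,19,20,21,22,23,24,25,26,27,28,29,30,31): 0⊕1⊕1⊕1⊕0⊕0⊕1⊕0⊕1⊕0⊕0⊕0⊕0⊕1⊕1⊕1 = 0
Syndrome s16…s1 = 00110 → error at position 6.
Flip position 6: 0111001101111100111001010000111 → 0111011101111100111001010000111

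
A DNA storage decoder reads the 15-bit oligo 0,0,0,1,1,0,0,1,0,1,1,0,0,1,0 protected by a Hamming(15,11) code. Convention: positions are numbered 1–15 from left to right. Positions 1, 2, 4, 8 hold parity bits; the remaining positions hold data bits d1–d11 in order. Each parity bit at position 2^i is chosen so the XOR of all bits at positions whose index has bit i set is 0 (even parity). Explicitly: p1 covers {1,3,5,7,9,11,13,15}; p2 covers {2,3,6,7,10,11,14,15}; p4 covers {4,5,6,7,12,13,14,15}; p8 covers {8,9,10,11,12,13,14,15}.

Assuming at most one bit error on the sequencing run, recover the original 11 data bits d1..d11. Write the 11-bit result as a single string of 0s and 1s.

s1 (pos 1,3,5,7,9,11,13,15): 0⊕0⊕1⊕0⊕0⊕1⊕0⊕0 = 0
s2 (pos 2,3,6,7,10,11,14,15): 0⊕0⊕0⊕0⊕1⊕1⊕1⊕0 = 1
s4 (pos 4,5,6,7,12,13,14,15): 1⊕1⊕0⊕0⊕0⊕0⊕1⊕0 = 1
s8 (pos 8,9,10,11,12,13,14,15): 1⊕0⊕1⊕1⊕0⊕0⊕1⊕0 = 0
Syndrome s8…s1 = 0110 → error at position 6.
Flip position 6: 000110010110010 → 000111010110010
Read data bits from positions 3,5,6,7,9,10,11,12,13,14,15: 01100110010

01100110010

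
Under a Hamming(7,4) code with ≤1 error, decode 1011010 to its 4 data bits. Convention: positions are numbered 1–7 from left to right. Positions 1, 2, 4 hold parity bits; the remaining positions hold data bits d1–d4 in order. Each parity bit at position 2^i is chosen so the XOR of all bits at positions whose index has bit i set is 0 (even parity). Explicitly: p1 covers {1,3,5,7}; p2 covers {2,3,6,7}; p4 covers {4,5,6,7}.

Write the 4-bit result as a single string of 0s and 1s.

s1 (pos 1,3,5,7): 1⊕1⊕0⊕0 = 0
s2 (pos 2,3,6,7): 0⊕1⊕1⊕0 = 0
s4 (pos 4,5,6,7): 1⊕0⊕1⊕0 = 0
Syndrome s4…s1 = 000 → no error.
Read data bits from positions 3,5,6,7: 1010

1010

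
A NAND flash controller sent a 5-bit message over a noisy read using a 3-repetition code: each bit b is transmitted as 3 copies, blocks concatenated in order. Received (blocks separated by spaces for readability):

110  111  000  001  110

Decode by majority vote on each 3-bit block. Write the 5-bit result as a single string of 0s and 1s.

11001

Block 1 (110): 2 ones → 1
Block 2 (111): 3 ones → 1
Block 3 (000): 0 ones → 0
Block 4 (001): 1 one → 0
Block 5 (110): 2 ones → 1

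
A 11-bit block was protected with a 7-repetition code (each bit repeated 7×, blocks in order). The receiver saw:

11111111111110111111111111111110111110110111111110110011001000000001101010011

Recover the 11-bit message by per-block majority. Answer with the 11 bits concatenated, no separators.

11111111001

Block 1 (1111111): 7 ones → 1
Block 2 (1111110): 6 ones → 1
Block 3 (1111111): 7 ones → 1
Block 4 (1111111): 7 ones → 1
Block 5 (1110111): 6 ones → 1
Block 6 (1101101): 5 ones → 1
Block 7 (1111111): 7 ones → 1
Block 8 (0110011): 4 ones → 1
Block 9 (0010000): 1 one → 0
Block 10 (0000110): 2 ones → 0
Block 11 (1010011): 4 ones → 1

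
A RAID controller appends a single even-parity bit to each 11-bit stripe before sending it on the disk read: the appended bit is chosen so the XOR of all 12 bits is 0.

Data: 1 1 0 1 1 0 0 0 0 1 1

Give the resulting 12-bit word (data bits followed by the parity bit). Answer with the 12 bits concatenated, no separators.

110110000110

XOR of the 11 data bits: 1⊕1⊕0⊕1⊕1⊕0⊕0⊕0⊕0⊕1⊕1 = 0
Parity bit = 0 (so all 12 bits XOR to 0).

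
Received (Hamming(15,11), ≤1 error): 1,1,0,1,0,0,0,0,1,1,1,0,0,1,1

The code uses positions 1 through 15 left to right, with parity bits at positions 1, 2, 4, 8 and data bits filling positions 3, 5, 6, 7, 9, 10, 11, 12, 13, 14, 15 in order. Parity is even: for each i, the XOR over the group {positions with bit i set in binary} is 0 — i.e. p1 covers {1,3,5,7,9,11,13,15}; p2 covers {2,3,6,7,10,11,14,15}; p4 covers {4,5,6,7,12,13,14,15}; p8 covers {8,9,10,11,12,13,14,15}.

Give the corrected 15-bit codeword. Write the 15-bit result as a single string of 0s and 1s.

110100001110001

s1 (pos 1,3,5,7,9,11,13,15): 1⊕0⊕0⊕0⊕1⊕1⊕0⊕1 = 0
s2 (pos 2,3,6,7,10,11,14,15): 1⊕0⊕0⊕0⊕1⊕1⊕1⊕1 = 1
s4 (pos 4,5,6,7,12,13,14,15): 1⊕0⊕0⊕0⊕0⊕0⊕1⊕1 = 1
s8 (pos 8,9,10,11,12,13,14,15): 0⊕1⊕1⊕1⊕0⊕0⊕1⊕1 = 1
Syndrome s8…s1 = 1110 → error at position 14.
Flip position 14: 110100001110011 → 110100001110001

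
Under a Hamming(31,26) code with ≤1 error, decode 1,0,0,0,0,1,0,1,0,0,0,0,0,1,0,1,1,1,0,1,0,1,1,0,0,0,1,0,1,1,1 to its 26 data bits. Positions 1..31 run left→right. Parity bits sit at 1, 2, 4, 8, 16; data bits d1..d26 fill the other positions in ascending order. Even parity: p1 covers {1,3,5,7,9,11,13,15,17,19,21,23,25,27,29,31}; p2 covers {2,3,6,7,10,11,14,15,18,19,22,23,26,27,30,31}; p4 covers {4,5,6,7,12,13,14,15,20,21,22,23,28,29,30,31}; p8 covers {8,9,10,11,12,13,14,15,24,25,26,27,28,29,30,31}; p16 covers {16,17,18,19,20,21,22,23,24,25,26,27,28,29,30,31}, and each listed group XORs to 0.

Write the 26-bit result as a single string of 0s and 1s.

s1 (pos 1,3,5,7,9,11,13,15,17,19,21,23,25,27,29,31): 1⊕0⊕0⊕0⊕0⊕0⊕0⊕0⊕1⊕0⊕0⊕1⊕0⊕1⊕1⊕1 = 0
s2 (pos 2,3,6,7,10,11,14,15,18,19,22,23,26,27,30,31): 0⊕0⊕1⊕0⊕0⊕0⊕1⊕0⊕1⊕0⊕1⊕1⊕0⊕1⊕1⊕1 = 0
s4 (pos 4,5,6,7,12,13,14,15,20,21,22,23,28,29,30,31): 0⊕0⊕1⊕0⊕0⊕0⊕1⊕0⊕1⊕0⊕1⊕1⊕0⊕1⊕1⊕1 = 0
s8 (pos 8,9,10,11,12,13,14,15,24,25,26,27,28,29,30,31): 1⊕0⊕0⊕0⊕0⊕0⊕1⊕0⊕0⊕0⊕0⊕1⊕0⊕1⊕1⊕1 = 0
s16 (pos 16,17,18,19,20,21,22,23,24,25,26,27,28,29,30,31): 1⊕1⊕1⊕0⊕1⊕0⊕1⊕1⊕0⊕0⊕0⊕1⊕0⊕1⊕1⊕1 = 0
Syndrome s16…s1 = 00000 → no error.
Read data bits from positions 3,5,6,7,9,10,11,12,13,14,15,17,18,19,20,21,22,23,24,25,26,27,28,29,30,31: 00100000010110101100010111

00100000010110101100010111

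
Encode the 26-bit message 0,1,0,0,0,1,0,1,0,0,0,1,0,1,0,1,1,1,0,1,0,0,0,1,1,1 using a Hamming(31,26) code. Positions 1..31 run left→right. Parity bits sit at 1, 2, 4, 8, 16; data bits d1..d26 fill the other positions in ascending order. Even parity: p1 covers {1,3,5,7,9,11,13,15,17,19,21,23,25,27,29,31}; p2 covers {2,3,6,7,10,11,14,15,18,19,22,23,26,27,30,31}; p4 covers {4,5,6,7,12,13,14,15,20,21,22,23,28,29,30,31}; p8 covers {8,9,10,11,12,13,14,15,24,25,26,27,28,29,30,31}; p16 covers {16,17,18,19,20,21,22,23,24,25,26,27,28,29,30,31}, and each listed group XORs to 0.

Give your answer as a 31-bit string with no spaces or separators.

Place data at non-parity positions: p1 p2 0 p4 1 0 0 p8 0 1 0 1 0 0 0 p16 1 0 1 0 1 1 1 0 1 0 0 0 1 1 1
p1 (pos 1,3,5,7,9,11,13,15,17,19,21,23,25,27,29,31): XOR of data positions = 0⊕1⊕0⊕0⊕0⊕0⊕0⊕1⊕1⊕1⊕1⊕1⊕0⊕1⊕1 = 0
p2 (pos 2,3,6,7,10,11,14,15,18,19,22,23,26,27,30,31): XOR of data positions = 0⊕0⊕0⊕1⊕0⊕0⊕0⊕0⊕1⊕1⊕1⊕0⊕0⊕1⊕1 = 0
p4 (pos 4,5,6,7,12,13,14,15,20,21,22,23,28,29,30,31): XOR of data positions = 1⊕0⊕0⊕1⊕0⊕0⊕0⊕0⊕1⊕1⊕1⊕0⊕1⊕1⊕1 = 0
p8 (pos 8,9,10,11,12,13,14,15,24,25,26,27,28,29,30,31): XOR of data positions = 0⊕1⊕0⊕1⊕0⊕0⊕0⊕0⊕1⊕0⊕0⊕0⊕1⊕1⊕1 = 0
p16 (pos 16,17,18,19,20,21,22,23,24,25,26,27,28,29,30,31): XOR of data positions = 1⊕0⊕1⊕0⊕1⊕1⊕1⊕0⊕1⊕0⊕0⊕0⊕1⊕1⊕1 = 1
Codeword: 0000100001010001101011101000111

0000100001010001101011101000111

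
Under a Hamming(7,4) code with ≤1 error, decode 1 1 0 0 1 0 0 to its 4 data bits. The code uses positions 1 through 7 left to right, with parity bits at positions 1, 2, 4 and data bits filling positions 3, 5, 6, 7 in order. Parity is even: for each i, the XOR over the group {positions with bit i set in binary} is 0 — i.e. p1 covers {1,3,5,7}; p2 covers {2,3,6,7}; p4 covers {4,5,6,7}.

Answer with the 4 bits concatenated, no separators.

0110

s1 (pos 1,3,5,7): 1⊕0⊕1⊕0 = 0
s2 (pos 2,3,6,7): 1⊕0⊕0⊕0 = 1
s4 (pos 4,5,6,7): 0⊕1⊕0⊕0 = 1
Syndrome s4…s1 = 110 → error at position 6.
Flip position 6: 1100100 → 1100110
Read data bits from positions 3,5,6,7: 0110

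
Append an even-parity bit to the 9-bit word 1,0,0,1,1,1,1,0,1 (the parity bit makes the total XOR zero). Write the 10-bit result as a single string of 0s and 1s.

XOR of the 9 data bits: 1⊕0⊕0⊕1⊕1⊕1⊕1⊕0⊕1 = 0
Parity bit = 0 (so all 10 bits XOR to 0).

1001111010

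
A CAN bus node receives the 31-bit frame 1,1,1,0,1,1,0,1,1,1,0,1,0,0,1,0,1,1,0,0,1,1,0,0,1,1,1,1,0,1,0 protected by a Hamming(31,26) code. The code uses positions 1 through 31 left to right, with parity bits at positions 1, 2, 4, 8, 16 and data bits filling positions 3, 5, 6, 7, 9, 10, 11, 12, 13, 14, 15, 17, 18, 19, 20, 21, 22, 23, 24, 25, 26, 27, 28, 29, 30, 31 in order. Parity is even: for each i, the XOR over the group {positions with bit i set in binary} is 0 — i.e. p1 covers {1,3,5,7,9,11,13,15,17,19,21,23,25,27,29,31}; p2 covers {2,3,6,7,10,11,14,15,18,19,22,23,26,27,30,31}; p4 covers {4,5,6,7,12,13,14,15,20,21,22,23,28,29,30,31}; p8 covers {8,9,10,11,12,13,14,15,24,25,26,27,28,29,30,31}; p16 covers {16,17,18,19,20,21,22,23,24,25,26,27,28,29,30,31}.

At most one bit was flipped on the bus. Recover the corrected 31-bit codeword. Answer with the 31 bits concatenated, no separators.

s1 (pos 1,3,5,7,9,11,13,15,17,19,21,23,25,27,29,31): 1⊕1⊕1⊕0⊕1⊕0⊕0⊕1⊕1⊕0⊕1⊕0⊕1⊕1⊕0⊕0 = 1
s2 (pos 2,3,6,7,10,11,14,15,18,19,22,23,26,27,30,31): 1⊕1⊕1⊕0⊕1⊕0⊕0⊕1⊕1⊕0⊕1⊕0⊕1⊕1⊕1⊕0 = 0
s4 (pos 4,5,6,7,12,13,14,15,20,21,22,23,28,29,30,31): 0⊕1⊕1⊕0⊕1⊕0⊕0⊕1⊕0⊕1⊕1⊕0⊕1⊕0⊕1⊕0 = 0
s8 (pos 8,9,10,11,12,13,14,15,24,25,26,27,28,29,30,31): 1⊕1⊕1⊕0⊕1⊕0⊕0⊕1⊕0⊕1⊕1⊕1⊕1⊕0⊕1⊕0 = 0
s16 (pos 16,17,18,19,20,21,22,23,24,25,26,27,28,29,30,31): 0⊕1⊕1⊕0⊕0⊕1⊕1⊕0⊕0⊕1⊕1⊕1⊕1⊕0⊕1⊕0 = 1
Syndrome s16…s1 = 10001 → error at position 17.
Flip position 17: 1110110111010010110011001111010 → 1110110111010010010011001111010

1110110111010010010011001111010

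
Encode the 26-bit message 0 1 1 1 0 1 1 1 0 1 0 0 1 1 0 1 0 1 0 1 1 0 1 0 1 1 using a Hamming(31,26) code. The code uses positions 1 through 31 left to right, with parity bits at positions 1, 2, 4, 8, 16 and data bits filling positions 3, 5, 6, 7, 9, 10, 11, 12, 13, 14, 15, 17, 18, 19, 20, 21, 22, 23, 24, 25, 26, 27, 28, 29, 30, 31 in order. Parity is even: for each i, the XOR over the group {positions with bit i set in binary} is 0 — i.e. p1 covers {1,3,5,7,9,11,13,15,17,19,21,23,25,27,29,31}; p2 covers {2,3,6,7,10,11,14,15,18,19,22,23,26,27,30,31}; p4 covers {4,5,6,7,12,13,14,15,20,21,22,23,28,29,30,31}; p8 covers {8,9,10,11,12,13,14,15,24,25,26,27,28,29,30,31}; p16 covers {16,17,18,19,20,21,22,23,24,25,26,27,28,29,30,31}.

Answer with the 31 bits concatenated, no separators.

0100111101110101011010101101011

Place data at non-parity positions: p1 p2 0 p4 1 1 1 p8 0 1 1 1 0 1 0 p16 0 1 1 0 1 0 1 0 1 1 0 1 0 1 1
p1 (pos 1,3,5,7,9,11,13,15,17,19,21,23,25,27,29,31): XOR of data positions = 0⊕1⊕1⊕0⊕1⊕0⊕0⊕0⊕1⊕1⊕1⊕1⊕0⊕0⊕1 = 0
p2 (pos 2,3,6,7,10,11,14,15,18,19,22,23,26,27,30,31): XOR of data positions = 0⊕1⊕1⊕1⊕1⊕1⊕0⊕1⊕1⊕0⊕1⊕1⊕0⊕1⊕1 = 1
p4 (pos 4,5,6,7,12,13,14,15,20,21,22,23,28,29,30,31): XOR of data positions = 1⊕1⊕1⊕1⊕0⊕1⊕0⊕0⊕1⊕0⊕1⊕1⊕0⊕1⊕1 = 0
p8 (pos 8,9,10,11,12,13,14,15,24,25,26,27,28,29,30,31): XOR of data positions = 0⊕1⊕1⊕1⊕0⊕1⊕0⊕0⊕1⊕1⊕0⊕1⊕0⊕1⊕1 = 1
p16 (pos 16,17,18,19,20,21,22,23,24,25,26,27,28,29,30,31): XOR of data positions = 0⊕1⊕1⊕0⊕1⊕0⊕1⊕0⊕1⊕1⊕0⊕1⊕0⊕1⊕1 = 1
Codeword: 0100111101110101011010101101011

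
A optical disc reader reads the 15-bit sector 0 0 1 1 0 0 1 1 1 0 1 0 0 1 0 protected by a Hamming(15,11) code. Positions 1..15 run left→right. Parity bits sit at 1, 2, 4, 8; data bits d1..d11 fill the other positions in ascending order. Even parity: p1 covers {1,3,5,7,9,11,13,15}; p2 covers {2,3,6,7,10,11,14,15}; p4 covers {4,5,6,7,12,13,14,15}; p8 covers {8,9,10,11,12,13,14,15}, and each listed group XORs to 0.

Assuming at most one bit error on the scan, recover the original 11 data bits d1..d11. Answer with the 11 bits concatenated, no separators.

10011010010

s1 (pos 1,3,5,7,9,11,13,15): 0⊕1⊕0⊕1⊕1⊕1⊕0⊕0 = 0
s2 (pos 2,3,6,7,10,11,14,15): 0⊕1⊕0⊕1⊕0⊕1⊕1⊕0 = 0
s4 (pos 4,5,6,7,12,13,14,15): 1⊕0⊕0⊕1⊕0⊕0⊕1⊕0 = 1
s8 (pos 8,9,10,11,12,13,14,15): 1⊕1⊕0⊕1⊕0⊕0⊕1⊕0 = 0
Syndrome s8…s1 = 0100 → error at position 4.
Flip position 4: 001100111010010 → 001000111010010
Read data bits from positions 3,5,6,7,9,10,11,12,13,14,15: 10011010010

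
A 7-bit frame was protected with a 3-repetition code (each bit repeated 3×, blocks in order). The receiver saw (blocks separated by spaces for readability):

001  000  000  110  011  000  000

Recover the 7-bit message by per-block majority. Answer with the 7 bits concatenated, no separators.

Block 1 (001): 1 one → 0
Block 2 (000): 0 ones → 0
Block 3 (000): 0 ones → 0
Block 4 (110): 2 ones → 1
Block 5 (011): 2 ones → 1
Block 6 (000): 0 ones → 0
Block 7 (000): 0 ones → 0

0001100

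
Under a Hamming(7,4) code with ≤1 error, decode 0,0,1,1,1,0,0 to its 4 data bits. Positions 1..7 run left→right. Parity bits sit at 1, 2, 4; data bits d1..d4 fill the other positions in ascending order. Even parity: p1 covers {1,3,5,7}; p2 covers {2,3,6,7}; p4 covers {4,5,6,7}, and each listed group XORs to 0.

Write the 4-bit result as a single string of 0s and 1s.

1100

s1 (pos 1,3,5,7): 0⊕1⊕1⊕0 = 0
s2 (pos 2,3,6,7): 0⊕1⊕0⊕0 = 1
s4 (pos 4,5,6,7): 1⊕1⊕0⊕0 = 0
Syndrome s4…s1 = 010 → error at position 2.
Flip position 2: 0011100 → 0111100
Read data bits from positions 3,5,6,7: 1100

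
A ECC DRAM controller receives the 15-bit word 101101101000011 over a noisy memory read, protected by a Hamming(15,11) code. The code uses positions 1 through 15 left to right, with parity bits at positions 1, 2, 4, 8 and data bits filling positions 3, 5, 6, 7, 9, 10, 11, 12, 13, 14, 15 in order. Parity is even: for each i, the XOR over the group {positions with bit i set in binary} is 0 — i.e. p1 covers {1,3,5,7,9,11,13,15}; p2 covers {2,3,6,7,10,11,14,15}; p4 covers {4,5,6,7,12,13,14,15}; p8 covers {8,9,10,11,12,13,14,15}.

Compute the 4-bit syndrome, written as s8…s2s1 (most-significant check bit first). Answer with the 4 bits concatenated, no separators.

s1 (pos 1,3,5,7,9,11,13,15): 1⊕1⊕0⊕1⊕1⊕0⊕0⊕1 = 1
s2 (pos 2,3,6,7,10,11,14,15): 0⊕1⊕1⊕1⊕0⊕0⊕1⊕1 = 1
s4 (pos 4,5,6,7,12,13,14,15): 1⊕0⊕1⊕1⊕0⊕0⊕1⊕1 = 1
s8 (pos 8,9,10,11,12,13,14,15): 0⊕1⊕0⊕0⊕0⊕0⊕1⊕1 = 1
Syndrome s8…s1 = 1111 → error at position 15.

1111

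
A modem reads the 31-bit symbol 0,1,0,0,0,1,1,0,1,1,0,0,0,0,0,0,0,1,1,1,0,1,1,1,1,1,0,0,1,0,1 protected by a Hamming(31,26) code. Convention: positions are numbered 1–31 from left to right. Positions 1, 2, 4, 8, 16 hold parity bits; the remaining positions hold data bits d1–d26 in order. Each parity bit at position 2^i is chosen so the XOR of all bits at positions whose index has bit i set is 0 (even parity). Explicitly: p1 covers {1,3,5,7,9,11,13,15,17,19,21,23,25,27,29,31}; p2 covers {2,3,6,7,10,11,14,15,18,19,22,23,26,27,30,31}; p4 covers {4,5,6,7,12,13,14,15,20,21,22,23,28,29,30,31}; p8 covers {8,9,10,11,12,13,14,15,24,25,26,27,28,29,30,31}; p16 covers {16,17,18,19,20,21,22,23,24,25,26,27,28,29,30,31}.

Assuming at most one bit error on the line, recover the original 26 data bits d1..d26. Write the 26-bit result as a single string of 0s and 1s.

00111100100011101111100101

s1 (pos 1,3,5,7,9,11,13,15,17,19,21,23,25,27,29,31): 0⊕0⊕0⊕1⊕1⊕0⊕0⊕0⊕0⊕1⊕0⊕1⊕1⊕0⊕1⊕1 = 1
s2 (pos 2,3,6,7,10,11,14,15,18,19,22,23,26,27,30,31): 1⊕0⊕1⊕1⊕1⊕0⊕0⊕0⊕1⊕1⊕1⊕1⊕1⊕0⊕0⊕1 = 0
s4 (pos 4,5,6,7,12,13,14,15,20,21,22,23,28,29,30,31): 0⊕0⊕1⊕1⊕0⊕0⊕0⊕0⊕1⊕0⊕1⊕1⊕0⊕1⊕0⊕1 = 1
s8 (pos 8,9,10,11,12,13,14,15,24,25,26,27,28,29,30,31): 0⊕1⊕1⊕0⊕0⊕0⊕0⊕0⊕1⊕1⊕1⊕0⊕0⊕1⊕0⊕1 = 1
s16 (pos 16,17,18,19,20,21,22,23,24,25,26,27,28,29,30,31): 0⊕0⊕1⊕1⊕1⊕0⊕1⊕1⊕1⊕1⊕1⊕0⊕0⊕1⊕0⊕1 = 0
Syndrome s16…s1 = 01101 → error at position 13.
Flip position 13: 0100011011000000011101111100101 → 0100011011001000011101111100101
Read data bits from positions 3,5,6,7,9,10,11,12,13,14,15,17,18,19,20,21,22,23,24,25,26,27,28,29,30,31: 00111100100011101111100101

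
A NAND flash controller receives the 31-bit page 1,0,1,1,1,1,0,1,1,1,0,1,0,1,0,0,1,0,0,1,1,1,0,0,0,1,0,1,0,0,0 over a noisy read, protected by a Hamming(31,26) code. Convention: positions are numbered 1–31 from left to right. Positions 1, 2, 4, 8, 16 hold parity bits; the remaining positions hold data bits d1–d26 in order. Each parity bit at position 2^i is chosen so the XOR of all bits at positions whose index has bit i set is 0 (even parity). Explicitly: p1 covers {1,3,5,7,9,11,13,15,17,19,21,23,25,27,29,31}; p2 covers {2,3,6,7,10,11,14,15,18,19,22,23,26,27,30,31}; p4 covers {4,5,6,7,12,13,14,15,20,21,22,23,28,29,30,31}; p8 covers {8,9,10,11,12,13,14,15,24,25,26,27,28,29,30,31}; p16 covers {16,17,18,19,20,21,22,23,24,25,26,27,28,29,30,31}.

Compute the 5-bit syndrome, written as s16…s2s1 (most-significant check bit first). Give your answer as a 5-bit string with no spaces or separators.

01100

s1 (pos 1,3,5,7,9,11,13,15,17,19,21,23,25,27,29,31): 1⊕1⊕1⊕0⊕1⊕0⊕0⊕0⊕1⊕0⊕1⊕0⊕0⊕0⊕0⊕0 = 0
s2 (pos 2,3,6,7,10,11,14,15,18,19,22,23,26,27,30,31): 0⊕1⊕1⊕0⊕1⊕0⊕1⊕0⊕0⊕0⊕1⊕0⊕1⊕0⊕0⊕0 = 0
s4 (pos 4,5,6,7,12,13,14,15,20,21,22,23,28,29,30,31): 1⊕1⊕1⊕0⊕1⊕0⊕1⊕0⊕1⊕1⊕1⊕0⊕1⊕0⊕0⊕0 = 1
s8 (pos 8,9,10,11,12,13,14,15,24,25,26,27,28,29,30,31): 1⊕1⊕1⊕0⊕1⊕0⊕1⊕0⊕0⊕0⊕1⊕0⊕1⊕0⊕0⊕0 = 1
s16 (pos 16,17,18,19,20,21,22,23,24,25,26,27,28,29,30,31): 0⊕1⊕0⊕0⊕1⊕1⊕1⊕0⊕0⊕0⊕1⊕0⊕1⊕0⊕0⊕0 = 0
Syndrome s16…s1 = 01100 → error at position 12.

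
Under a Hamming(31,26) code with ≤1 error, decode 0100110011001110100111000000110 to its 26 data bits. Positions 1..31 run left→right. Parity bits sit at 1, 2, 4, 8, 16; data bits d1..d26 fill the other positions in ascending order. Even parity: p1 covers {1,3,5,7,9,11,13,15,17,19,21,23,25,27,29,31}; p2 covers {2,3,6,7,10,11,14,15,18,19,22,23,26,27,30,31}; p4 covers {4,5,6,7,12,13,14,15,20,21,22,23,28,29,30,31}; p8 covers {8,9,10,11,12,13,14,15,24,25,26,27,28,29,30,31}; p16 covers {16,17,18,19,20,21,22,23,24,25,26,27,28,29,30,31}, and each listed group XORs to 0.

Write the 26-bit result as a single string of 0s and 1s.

01101110111100111000000110

s1 (pos 1,3,5,7,9,11,13,15,17,19,21,23,25,27,29,31): 0⊕0⊕1⊕0⊕1⊕0⊕1⊕1⊕1⊕0⊕1⊕0⊕0⊕0⊕1⊕0 = 1
s2 (pos 2,3,6,7,10,11,14,15,18,19,22,23,26,27,30,31): 1⊕0⊕1⊕0⊕1⊕0⊕1⊕1⊕0⊕0⊕1⊕0⊕0⊕0⊕1⊕0 = 1
s4 (pos 4,5,6,7,12,13,14,15,20,21,22,23,28,29,30,31): 0⊕1⊕1⊕0⊕0⊕1⊕1⊕1⊕1⊕1⊕1⊕0⊕0⊕1⊕1⊕0 = 0
s8 (pos 8,9,10,11,12,13,14,15,24,25,26,27,28,29,30,31): 0⊕1⊕1⊕0⊕0⊕1⊕1⊕1⊕0⊕0⊕0⊕0⊕0⊕1⊕1⊕0 = 1
s16 (pos 16,17,18,19,20,21,22,23,24,25,26,27,28,29,30,31): 0⊕1⊕0⊕0⊕1⊕1⊕1⊕0⊕0⊕0⊕0⊕0⊕0⊕1⊕1⊕0 = 0
Syndrome s16…s1 = 01011 → error at position 11.
Flip position 11: 0100110011001110100111000000110 → 0100110011101110100111000000110
Read data bits from positions 3,5,6,7,9,10,11,12,13,14,15,17,18,19,20,21,22,23,24,25,26,27,28,29,30,31: 01101110111100111000000110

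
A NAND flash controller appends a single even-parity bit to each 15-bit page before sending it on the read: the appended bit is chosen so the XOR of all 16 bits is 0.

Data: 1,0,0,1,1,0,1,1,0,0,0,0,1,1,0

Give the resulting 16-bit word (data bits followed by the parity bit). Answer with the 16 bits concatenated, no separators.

1001101100001101

XOR of the 15 data bits: 1⊕0⊕0⊕1⊕1⊕0⊕1⊕1⊕0⊕0⊕0⊕0⊕1⊕1⊕0 = 1
Parity bit = 1 (so all 16 bits XOR to 0).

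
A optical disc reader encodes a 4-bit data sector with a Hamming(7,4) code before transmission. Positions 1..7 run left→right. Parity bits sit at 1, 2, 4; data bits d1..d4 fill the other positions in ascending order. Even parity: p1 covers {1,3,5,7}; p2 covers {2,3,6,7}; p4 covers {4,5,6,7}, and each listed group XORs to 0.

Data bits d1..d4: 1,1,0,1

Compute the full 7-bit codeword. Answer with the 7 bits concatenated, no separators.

1010101

Place data at non-parity positions: p1 p2 1 p4 1 0 1
p1 (pos 1,3,5,7): XOR of data positions = 1⊕1⊕1 = 1
p2 (pos 2,3,6,7): XOR of data positions = 1⊕0⊕1 = 0
p4 (pos 4,5,6,7): XOR of data positions = 1⊕0⊕1 = 0
Codeword: 1010101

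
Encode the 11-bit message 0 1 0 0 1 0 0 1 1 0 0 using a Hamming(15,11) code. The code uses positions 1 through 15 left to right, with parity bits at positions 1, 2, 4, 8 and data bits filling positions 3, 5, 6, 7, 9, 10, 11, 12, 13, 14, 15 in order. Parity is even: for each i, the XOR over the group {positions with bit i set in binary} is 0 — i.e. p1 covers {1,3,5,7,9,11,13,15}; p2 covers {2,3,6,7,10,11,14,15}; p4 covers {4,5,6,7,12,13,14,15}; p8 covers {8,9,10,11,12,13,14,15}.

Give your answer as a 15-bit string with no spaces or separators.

Place data at non-parity positions: p1 p2 0 p4 1 0 0 p8 1 0 0 1 1 0 0
p1 (pos 1,3,5,7,9,11,13,15): XOR of data positions = 0⊕1⊕0⊕1⊕0⊕1⊕0 = 1
p2 (pos 2,3,6,7,10,11,14,15): XOR of data positions = 0⊕0⊕0⊕0⊕0⊕0⊕0 = 0
p4 (pos 4,5,6,7,12,13,14,15): XOR of data positions = 1⊕0⊕0⊕1⊕1⊕0⊕0 = 1
p8 (pos 8,9,10,11,12,13,14,15): XOR of data positions = 1⊕0⊕0⊕1⊕1⊕0⊕0 = 1
Codeword: 100110011001100

100110011001100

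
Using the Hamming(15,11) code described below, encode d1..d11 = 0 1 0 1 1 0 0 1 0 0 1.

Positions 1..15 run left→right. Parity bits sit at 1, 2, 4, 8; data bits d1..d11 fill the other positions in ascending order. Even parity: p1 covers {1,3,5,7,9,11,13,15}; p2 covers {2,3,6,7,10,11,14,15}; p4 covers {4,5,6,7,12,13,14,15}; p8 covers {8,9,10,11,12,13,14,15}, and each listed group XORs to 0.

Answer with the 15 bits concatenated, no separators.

Place data at non-parity positions: p1 p2 0 p4 1 0 1 p8 1 0 0 1 0 0 1
p1 (pos 1,3,5,7,9,11,13,15): XOR of data positions = 0⊕1⊕1⊕1⊕0⊕0⊕1 = 0
p2 (pos 2,3,6,7,10,11,14,15): XOR of data positions = 0⊕0⊕1⊕0⊕0⊕0⊕1 = 0
p4 (pos 4,5,6,7,12,13,14,15): XOR of data positions = 1⊕0⊕1⊕1⊕0⊕0⊕1 = 0
p8 (pos 8,9,10,11,12,13,14,15): XOR of data positions = 1⊕0⊕0⊕1⊕0⊕0⊕1 = 1
Codeword: 000010111001001

000010111001001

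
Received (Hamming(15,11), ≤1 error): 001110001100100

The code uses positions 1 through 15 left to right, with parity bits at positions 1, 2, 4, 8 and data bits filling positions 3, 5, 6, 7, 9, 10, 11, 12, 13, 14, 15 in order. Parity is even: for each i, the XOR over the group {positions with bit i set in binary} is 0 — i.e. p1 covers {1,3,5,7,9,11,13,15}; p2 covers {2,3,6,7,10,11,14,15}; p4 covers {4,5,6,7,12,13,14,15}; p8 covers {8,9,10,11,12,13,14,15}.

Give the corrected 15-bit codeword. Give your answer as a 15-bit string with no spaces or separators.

001110001101100

s1 (pos 1,3,5,7,9,11,13,15): 0⊕1⊕1⊕0⊕1⊕0⊕1⊕0 = 0
s2 (pos 2,3,6,7,10,11,14,15): 0⊕1⊕0⊕0⊕1⊕0⊕0⊕0 = 0
s4 (pos 4,5,6,7,12,13,14,15): 1⊕1⊕0⊕0⊕0⊕1⊕0⊕0 = 1
s8 (pos 8,9,10,11,12,13,14,15): 0⊕1⊕1⊕0⊕0⊕1⊕0⊕0 = 1
Syndrome s8…s1 = 1100 → error at position 12.
Flip position 12: 001110001100100 → 001110001101100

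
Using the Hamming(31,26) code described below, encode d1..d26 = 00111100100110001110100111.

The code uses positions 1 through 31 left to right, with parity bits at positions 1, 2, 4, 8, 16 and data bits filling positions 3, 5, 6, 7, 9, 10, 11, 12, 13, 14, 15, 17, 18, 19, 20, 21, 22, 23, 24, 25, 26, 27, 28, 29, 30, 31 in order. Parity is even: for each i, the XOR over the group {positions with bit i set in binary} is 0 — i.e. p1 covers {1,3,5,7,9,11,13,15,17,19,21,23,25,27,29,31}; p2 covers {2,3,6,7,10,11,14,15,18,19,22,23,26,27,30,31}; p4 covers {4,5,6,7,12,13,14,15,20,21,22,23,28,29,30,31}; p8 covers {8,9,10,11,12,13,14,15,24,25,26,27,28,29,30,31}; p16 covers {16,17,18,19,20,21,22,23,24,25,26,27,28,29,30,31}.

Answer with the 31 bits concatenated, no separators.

1100011011001001110001110100111

Place data at non-parity positions: p1 p2 0 p4 0 1 1 p8 1 1 0 0 1 0 0 p16 1 1 0 0 0 1 1 1 0 1 0 0 1 1 1
p1 (pos 1,3,5,7,9,11,13,15,17,19,21,23,25,27,29,31): XOR of data positions = 0⊕0⊕1⊕1⊕0⊕1⊕0⊕1⊕0⊕0⊕1⊕0⊕0⊕1⊕1 = 1
p2 (pos 2,3,6,7,10,11,14,15,18,19,22,23,26,27,30,31): XOR of data positions = 0⊕1⊕1⊕1⊕0⊕0⊕0⊕1⊕0⊕1⊕1⊕1⊕0⊕1⊕1 = 1
p4 (pos 4,5,6,7,12,13,14,15,20,21,22,23,28,29,30,31): XOR of data positions = 0⊕1⊕1⊕0⊕1⊕0⊕0⊕0⊕0⊕1⊕1⊕0⊕1⊕1⊕1 = 0
p8 (pos 8,9,10,11,12,13,14,15,24,25,26,27,28,29,30,31): XOR of data positions = 1⊕1⊕0⊕0⊕1⊕0⊕0⊕1⊕0⊕1⊕0⊕0⊕1⊕1⊕1 = 0
p16 (pos 16,17,18,19,20,21,22,23,24,25,26,27,28,29,30,31): XOR of data positions = 1⊕1⊕0⊕0⊕0⊕1⊕1⊕1⊕0⊕1⊕0⊕0⊕1⊕1⊕1 = 1
Codeword: 1100011011001001110001110100111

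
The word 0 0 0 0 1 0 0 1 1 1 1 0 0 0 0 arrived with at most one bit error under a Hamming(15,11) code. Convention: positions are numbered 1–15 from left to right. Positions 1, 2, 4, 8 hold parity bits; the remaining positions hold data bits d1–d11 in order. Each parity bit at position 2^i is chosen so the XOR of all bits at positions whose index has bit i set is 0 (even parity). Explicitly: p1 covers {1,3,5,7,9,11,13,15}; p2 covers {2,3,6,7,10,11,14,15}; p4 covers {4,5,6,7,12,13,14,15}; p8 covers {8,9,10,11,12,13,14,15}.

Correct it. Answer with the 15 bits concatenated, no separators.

s1 (pos 1,3,5,7,9,11,13,15): 0⊕0⊕1⊕0⊕1⊕1⊕0⊕0 = 1
s2 (pos 2,3,6,7,10,11,14,15): 0⊕0⊕0⊕0⊕1⊕1⊕0⊕0 = 0
s4 (pos 4,5,6,7,12,13,14,15): 0⊕1⊕0⊕0⊕0⊕0⊕0⊕0 = 1
s8 (pos 8,9,10,11,12,13,14,15): 1⊕1⊕1⊕1⊕0⊕0⊕0⊕0 = 0
Syndrome s8…s1 = 0101 → error at position 5.
Flip position 5: 000010011110000 → 000000011110000

000000011110000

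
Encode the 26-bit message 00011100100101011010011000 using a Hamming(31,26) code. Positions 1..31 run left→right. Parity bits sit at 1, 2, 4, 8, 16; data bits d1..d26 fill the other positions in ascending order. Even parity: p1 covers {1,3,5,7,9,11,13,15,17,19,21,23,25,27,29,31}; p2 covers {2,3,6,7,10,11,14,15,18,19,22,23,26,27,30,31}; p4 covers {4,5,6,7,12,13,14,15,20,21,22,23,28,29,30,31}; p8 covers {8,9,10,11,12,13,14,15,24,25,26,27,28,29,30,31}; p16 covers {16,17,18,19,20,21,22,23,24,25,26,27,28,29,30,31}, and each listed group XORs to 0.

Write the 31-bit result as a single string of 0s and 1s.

Place data at non-parity positions: p1 p2 0 p4 0 0 1 p8 1 1 0 0 1 0 0 p16 1 0 1 0 1 1 0 1 0 0 1 1 0 0 0
p1 (pos 1,3,5,7,9,11,13,15,17,19,21,23,25,27,29,31): XOR of data positions = 0⊕0⊕1⊕1⊕0⊕1⊕0⊕1⊕1⊕1⊕0⊕0⊕1⊕0⊕0 = 1
p2 (pos 2,3,6,7,10,11,14,15,18,19,22,23,26,27,30,31): XOR of data positions = 0⊕0⊕1⊕1⊕0⊕0⊕0⊕0⊕1⊕1⊕0⊕0⊕1⊕0⊕0 = 1
p4 (pos 4,5,6,7,12,13,14,15,20,21,22,23,28,29,30,31): XOR of data positions = 0⊕0⊕1⊕0⊕1⊕0⊕0⊕0⊕1⊕1⊕0⊕1⊕0⊕0⊕0 = 1
p8 (pos 8,9,10,11,12,13,14,15,24,25,26,27,28,29,30,31): XOR of data positions = 1⊕1⊕0⊕0⊕1⊕0⊕0⊕1⊕0⊕0⊕1⊕1⊕0⊕0⊕0 = 0
p16 (pos 16,17,18,19,20,21,22,23,24,25,26,27,28,29,30,31): XOR of data positions = 1⊕0⊕1⊕0⊕1⊕1⊕0⊕1⊕0⊕0⊕1⊕1⊕0⊕0⊕0 = 1
Codeword: 1101001011001001101011010011000

1101001011001001101011010011000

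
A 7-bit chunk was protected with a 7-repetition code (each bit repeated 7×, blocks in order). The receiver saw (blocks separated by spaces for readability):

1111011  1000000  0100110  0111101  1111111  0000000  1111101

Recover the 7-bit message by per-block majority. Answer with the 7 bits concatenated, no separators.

1001101

Block 1 (1111011): 6 ones → 1
Block 2 (1000000): 1 one → 0
Block 3 (0100110): 3 ones → 0
Block 4 (0111101): 5 ones → 1
Block 5 (1111111): 7 ones → 1
Block 6 (0000000): 0 ones → 0
Block 7 (1111101): 6 ones → 1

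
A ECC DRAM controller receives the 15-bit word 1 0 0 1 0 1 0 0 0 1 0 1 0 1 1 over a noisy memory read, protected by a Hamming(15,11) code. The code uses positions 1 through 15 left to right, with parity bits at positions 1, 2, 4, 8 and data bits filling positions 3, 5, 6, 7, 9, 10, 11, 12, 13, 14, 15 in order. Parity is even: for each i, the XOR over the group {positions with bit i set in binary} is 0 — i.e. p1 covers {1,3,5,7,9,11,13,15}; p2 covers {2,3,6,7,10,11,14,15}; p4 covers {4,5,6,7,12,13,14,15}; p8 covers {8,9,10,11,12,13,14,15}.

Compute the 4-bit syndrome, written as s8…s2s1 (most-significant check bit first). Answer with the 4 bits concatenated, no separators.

s1 (pos 1,3,5,7,9,11,13,15): 1⊕0⊕0⊕0⊕0⊕0⊕0⊕1 = 0
s2 (pos 2,3,6,7,10,11,14,15): 0⊕0⊕1⊕0⊕1⊕0⊕1⊕1 = 0
s4 (pos 4,5,6,7,12,13,14,15): 1⊕0⊕1⊕0⊕1⊕0⊕1⊕1 = 1
s8 (pos 8,9,10,11,12,13,14,15): 0⊕0⊕1⊕0⊕1⊕0⊕1⊕1 = 0
Syndrome s8…s1 = 0100 → error at position 4.

0100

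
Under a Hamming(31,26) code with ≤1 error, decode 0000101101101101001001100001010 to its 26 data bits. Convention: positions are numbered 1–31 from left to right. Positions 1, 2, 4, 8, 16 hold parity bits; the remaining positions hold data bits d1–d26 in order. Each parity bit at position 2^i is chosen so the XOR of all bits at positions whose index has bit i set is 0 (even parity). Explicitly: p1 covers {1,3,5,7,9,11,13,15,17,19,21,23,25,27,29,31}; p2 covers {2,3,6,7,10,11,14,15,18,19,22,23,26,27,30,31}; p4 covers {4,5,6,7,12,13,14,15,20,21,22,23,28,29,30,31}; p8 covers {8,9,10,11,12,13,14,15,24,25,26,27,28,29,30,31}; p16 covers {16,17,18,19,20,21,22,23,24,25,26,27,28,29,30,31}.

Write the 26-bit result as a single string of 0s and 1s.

01010110110001001100001010

s1 (pos 1,3,5,7,9,11,13,15,17,19,21,23,25,27,29,31): 0⊕0⊕1⊕1⊕0⊕1⊕1⊕0⊕0⊕1⊕0⊕1⊕0⊕0⊕0⊕0 = 0
s2 (pos 2,3,6,7,10,11,14,15,18,19,22,23,26,27,30,31): 0⊕0⊕0⊕1⊕1⊕1⊕1⊕0⊕0⊕1⊕1⊕1⊕0⊕0⊕1⊕0 = 0
s4 (pos 4,5,6,7,12,13,14,15,20,21,22,23,28,29,30,31): 0⊕1⊕0⊕1⊕0⊕1⊕1⊕0⊕0⊕0⊕1⊕1⊕1⊕0⊕1⊕0 = 0
s8 (pos 8,9,10,11,12,13,14,15,24,25,26,27,28,29,30,31): 1⊕0⊕1⊕1⊕0⊕1⊕1⊕0⊕0⊕0⊕0⊕0⊕1⊕0⊕1⊕0 = 1
s16 (pos 16,17,18,19,20,21,22,23,24,25,26,27,28,29,30,31): 1⊕0⊕0⊕1⊕0⊕0⊕1⊕1⊕0⊕0⊕0⊕0⊕1⊕0⊕1⊕0 = 0
Syndrome s16…s1 = 01000 → error at position 8.
Flip position 8: 0000101101101101001001100001010 → 0000101001101101001001100001010
Read data bits from positions 3,5,6,7,9,10,11,12,13,14,15,17,18,19,20,21,22,23,24,25,26,27,28,29,30,31: 01010110110001001100001010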